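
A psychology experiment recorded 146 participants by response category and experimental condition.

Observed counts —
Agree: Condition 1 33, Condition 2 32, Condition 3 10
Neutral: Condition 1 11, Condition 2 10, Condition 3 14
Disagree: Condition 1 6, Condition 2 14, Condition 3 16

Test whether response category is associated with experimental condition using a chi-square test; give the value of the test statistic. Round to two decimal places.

Row totals: 75, 35, 36. Column totals: 50, 56, 40. Grand total N = 146.
Expected counts (row total × column total / N):
  Agree, Condition 1: 75×50/146 = 25.685
  Agree, Condition 2: 75×56/146 = 28.767
  Agree, Condition 3: 75×40/146 = 20.548
  Neutral, Condition 1: 35×50/146 = 11.986
  Neutral, Condition 2: 35×56/146 = 13.425
  Neutral, Condition 3: 35×40/146 = 9.589
  Disagree, Condition 1: 36×50/146 = 12.329
  Disagree, Condition 2: 36×56/146 = 13.808
  Disagree, Condition 3: 36×40/146 = 9.863
Contributions (O − E)²/E:
  (33 − 25.685)²/25.685 = 2.0833
  (32 − 28.767)²/28.767 = 0.3633
  (10 − 20.548)²/20.548 = 5.4147
  (11 − 11.986)²/11.986 = 0.0811
  (10 − 13.425)²/13.425 = 0.8738
  (14 − 9.589)²/9.589 = 2.0291
  (6 − 12.329)²/12.329 = 3.2489
  (14 − 13.808)²/13.808 = 0.0027
  (16 − 9.863)²/9.863 = 3.8186
χ² = 2.0833 + 0.3633 + 5.4147 + 0.0811 + 0.8738 + 2.0291 + 3.2489 + 0.0027 + 3.8186 = 17.92

17.92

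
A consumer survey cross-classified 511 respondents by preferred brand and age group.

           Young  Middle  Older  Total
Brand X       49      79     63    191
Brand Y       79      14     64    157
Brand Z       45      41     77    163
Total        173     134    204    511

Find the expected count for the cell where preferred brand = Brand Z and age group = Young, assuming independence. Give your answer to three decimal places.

55.184

Row total (Brand Z) = 163; column total (Young) = 173; grand total N = 511.
Expected count = (row total × column total) / N = 163 × 173 / 511 = 55.184.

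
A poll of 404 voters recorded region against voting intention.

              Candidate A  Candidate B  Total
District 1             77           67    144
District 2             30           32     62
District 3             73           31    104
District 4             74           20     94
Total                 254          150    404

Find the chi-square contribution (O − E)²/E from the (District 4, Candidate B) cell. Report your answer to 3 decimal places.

Row total (District 4) = 94; column total (Candidate B) = 150; N = 404.
Expected count E = 94 × 150 / 404 = 34.9010.
Contribution = (O − E)²/E = (20 − 34.9010)² / 34.9010 = 6.362.

6.362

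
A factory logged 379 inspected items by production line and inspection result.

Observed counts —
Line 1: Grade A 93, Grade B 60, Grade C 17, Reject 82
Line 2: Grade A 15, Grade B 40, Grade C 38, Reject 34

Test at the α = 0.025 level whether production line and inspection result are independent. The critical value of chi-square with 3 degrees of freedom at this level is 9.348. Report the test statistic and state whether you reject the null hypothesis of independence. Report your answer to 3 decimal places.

52.722; reject H₀

Row totals: 252, 127. Column totals: 108, 100, 55, 116. Grand total N = 379.
Expected counts (row total × column total / N):
  Line 1, Grade A: 252×108/379 = 71.8100
  Line 1, Grade B: 252×100/379 = 66.4908
  Line 1, Grade C: 252×55/379 = 36.5699
  Line 1, Reject: 252×116/379 = 77.1293
  Line 2, Grade A: 127×108/379 = 36.1900
  Line 2, Grade B: 127×100/379 = 33.5092
  Line 2, Grade C: 127×55/379 = 18.4301
  Line 2, Reject: 127×116/379 = 38.8707
Contributions (O − E)²/E:
  (93 − 71.8100)²/71.8100 = 6.2528
  (60 − 66.4908)²/66.4908 = 0.6336
  (17 − 36.5699)²/36.5699 = 10.4726
  (82 − 77.1293)²/77.1293 = 0.3076
  (15 − 36.1900)²/36.1900 = 12.4072
  (40 − 33.5092)²/33.5092 = 1.2573
  (38 − 18.4301)²/18.4301 = 20.7802
  (34 − 38.8707)²/38.8707 = 0.6103
χ² = 6.2528 + 0.6336 + 10.4726 + 0.3076 + 12.4072 + 1.2573 + 20.7802 + 0.6103 = 52.722
df = (2−1)(4−1) = 3. Since 52.722 > 9.348, reject the null hypothesis of independence at α = 0.025.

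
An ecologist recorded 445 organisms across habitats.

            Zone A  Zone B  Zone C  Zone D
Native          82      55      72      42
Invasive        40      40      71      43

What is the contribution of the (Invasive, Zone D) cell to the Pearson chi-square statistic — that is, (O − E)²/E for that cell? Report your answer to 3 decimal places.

0.953

Row total (Invasive) = 194; column total (Zone D) = 85; N = 445.
Expected count E = 194 × 85 / 445 = 37.0562.
Contribution = (O − E)²/E = (43 − 37.0562)² / 37.0562 = 0.953.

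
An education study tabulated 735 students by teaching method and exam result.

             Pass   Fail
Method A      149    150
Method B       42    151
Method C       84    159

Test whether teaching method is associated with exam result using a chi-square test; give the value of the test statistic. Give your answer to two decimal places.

40.73

Row totals: 299, 193, 243. Column totals: 275, 460. Grand total N = 735.
Expected counts (row total × column total / N):
  Method A, Pass: 299×275/735 = 111.871
  Method A, Fail: 299×460/735 = 187.129
  Method B, Pass: 193×275/735 = 72.211
  Method B, Fail: 193×460/735 = 120.789
  Method C, Pass: 243×275/735 = 90.918
  Method C, Fail: 243×460/735 = 152.082
Contributions (O − E)²/E:
  (149 − 111.871)²/111.871 = 12.3228
  (150 − 187.129)²/187.129 = 7.3669
  (42 − 72.211)²/72.211 = 12.6394
  (151 − 120.789)²/120.789 = 7.5562
  (84 − 90.918)²/90.918 = 0.5264
  (159 − 152.082)²/152.082 = 0.3147
χ² = 12.3228 + 7.3669 + 12.6394 + 7.5562 + 0.5264 + 0.3147 = 40.73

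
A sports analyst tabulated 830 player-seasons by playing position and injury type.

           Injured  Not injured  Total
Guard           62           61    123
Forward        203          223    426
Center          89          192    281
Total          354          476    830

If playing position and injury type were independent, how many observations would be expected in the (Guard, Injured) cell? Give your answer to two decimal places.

Row total (Guard) = 123; column total (Injured) = 354; grand total N = 830.
Expected count = (row total × column total) / N = 123 × 354 / 830 = 52.46.

52.46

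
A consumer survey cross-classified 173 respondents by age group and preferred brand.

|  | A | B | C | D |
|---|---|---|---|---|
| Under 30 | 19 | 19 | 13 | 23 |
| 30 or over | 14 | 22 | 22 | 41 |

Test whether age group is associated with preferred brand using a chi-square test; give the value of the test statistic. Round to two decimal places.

4.84

Row totals: 74, 99. Column totals: 33, 41, 35, 64. Grand total N = 173.
Expected counts (row total × column total / N):
  Under 30, A: 74×33/173 = 14.116
  Under 30, B: 74×41/173 = 17.538
  Under 30, C: 74×35/173 = 14.971
  Under 30, D: 74×64/173 = 27.376
  30 or over, A: 99×33/173 = 18.884
  30 or over, B: 99×41/173 = 23.462
  30 or over, C: 99×35/173 = 20.029
  30 or over, D: 99×64/173 = 36.624
Contributions (O − E)²/E:
  (19 − 14.116)²/14.116 = 1.6898
  (19 − 17.538)²/17.538 = 0.1219
  (13 − 14.971)²/14.971 = 0.2595
  (23 − 27.376)²/27.376 = 0.6995
  (14 − 18.884)²/18.884 = 1.2632
  (22 − 23.462)²/23.462 = 0.0911
  (22 − 20.029)²/20.029 = 0.1940
  (41 − 36.624)²/36.624 = 0.5229
χ² = 1.6898 + 0.1219 + 0.2595 + 0.6995 + 1.2632 + 0.0911 + 0.1940 + 0.5229 = 4.84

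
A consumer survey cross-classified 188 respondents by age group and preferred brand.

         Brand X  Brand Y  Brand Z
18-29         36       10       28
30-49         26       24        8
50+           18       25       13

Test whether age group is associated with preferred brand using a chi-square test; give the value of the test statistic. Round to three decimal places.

22.117

Row totals: 74, 58, 56. Column totals: 80, 59, 49. Grand total N = 188.
Expected counts (row total × column total / N):
  18-29, Brand X: 74×80/188 = 31.4894
  18-29, Brand Y: 74×59/188 = 23.2234
  18-29, Brand Z: 74×49/188 = 19.2872
  30-49, Brand X: 58×80/188 = 24.6809
  30-49, Brand Y: 58×59/188 = 18.2021
  30-49, Brand Z: 58×49/188 = 15.1170
  50+, Brand X: 56×80/188 = 23.8298
  50+, Brand Y: 56×59/188 = 17.5745
  50+, Brand Z: 56×49/188 = 14.5957
Contributions (O − E)²/E:
  (36 − 31.4894)²/31.4894 = 0.6461
  (10 − 23.2234)²/23.2234 = 7.5294
  (28 − 19.2872)²/19.2872 = 3.9359
  (26 − 24.6809)²/24.6809 = 0.0705
  (24 − 18.2021)²/18.2021 = 1.8468
  (8 − 15.1170)²/15.1170 = 3.3506
  (18 − 23.8298)²/23.8298 = 1.4262
  (25 − 17.5745)²/17.5745 = 3.1374
  (13 − 14.5957)²/14.5957 = 0.1745
χ² = 0.6461 + 7.5294 + 3.9359 + 0.0705 + 1.8468 + 3.3506 + 1.4262 + 3.1374 + 0.1745 = 22.117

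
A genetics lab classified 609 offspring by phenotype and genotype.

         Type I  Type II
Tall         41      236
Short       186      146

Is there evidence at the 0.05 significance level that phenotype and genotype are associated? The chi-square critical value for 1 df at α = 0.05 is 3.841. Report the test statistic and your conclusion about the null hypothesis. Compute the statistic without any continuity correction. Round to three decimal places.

109.753; reject H₀

Row totals: 277, 332. Column totals: 227, 382. Grand total N = 609.
Expected counts (row total × column total / N):
  Tall, Type I: 277×227/609 = 103.2496
  Tall, Type II: 277×382/609 = 173.7504
  Short, Type I: 332×227/609 = 123.7504
  Short, Type II: 332×382/609 = 208.2496
Contributions (O − E)²/E:
  (41 − 103.2496)²/103.2496 = 37.5305
  (236 − 173.7504)²/173.7504 = 22.3022
  (186 − 123.7504)²/123.7504 = 31.3131
  (146 − 208.2496)²/208.2496 = 18.6075
χ² = 37.5305 + 22.3022 + 31.3131 + 18.6075 = 109.753
df = (2−1)(2−1) = 1. Since 109.753 > 3.841, reject the null hypothesis of independence at α = 0.05.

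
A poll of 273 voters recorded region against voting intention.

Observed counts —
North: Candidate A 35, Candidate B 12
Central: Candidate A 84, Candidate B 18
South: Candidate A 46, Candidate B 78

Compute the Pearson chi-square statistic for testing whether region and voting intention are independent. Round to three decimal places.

52.612

Row totals: 47, 102, 124. Column totals: 165, 108. Grand total N = 273.
Expected counts (row total × column total / N):
  North, Candidate A: 47×165/273 = 28.4066
  North, Candidate B: 47×108/273 = 18.5934
  Central, Candidate A: 102×165/273 = 61.6484
  Central, Candidate B: 102×108/273 = 40.3516
  South, Candidate A: 124×165/273 = 74.9451
  South, Candidate B: 124×108/273 = 49.0549
Contributions (O − E)²/E:
  (35 − 28.4066)²/28.4066 = 1.5304
  (12 − 18.5934)²/18.5934 = 2.3381
  (84 − 61.6484)²/61.6484 = 8.1039
  (18 − 40.3516)²/40.3516 = 12.3810
  (46 − 74.9451)²/74.9451 = 11.1791
  (78 − 49.0549)²/49.0549 = 17.0792
χ² = 1.5304 + 2.3381 + 8.1039 + 12.3810 + 11.1791 + 17.0792 = 52.612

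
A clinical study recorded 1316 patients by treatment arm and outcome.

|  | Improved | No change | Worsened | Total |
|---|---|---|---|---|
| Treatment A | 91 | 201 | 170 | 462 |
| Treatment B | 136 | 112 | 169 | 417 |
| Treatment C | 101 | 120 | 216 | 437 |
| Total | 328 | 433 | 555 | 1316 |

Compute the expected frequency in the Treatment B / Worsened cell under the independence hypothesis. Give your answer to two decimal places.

Row total (Treatment B) = 417; column total (Worsened) = 555; grand total N = 1316.
Expected count = (row total × column total) / N = 417 × 555 / 1316 = 175.86.

175.86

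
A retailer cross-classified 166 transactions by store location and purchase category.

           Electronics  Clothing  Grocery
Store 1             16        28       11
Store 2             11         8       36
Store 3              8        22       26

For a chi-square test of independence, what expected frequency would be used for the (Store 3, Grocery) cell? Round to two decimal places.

Row total (Store 3) = 56; column total (Grocery) = 73; grand total N = 166.
Expected count = (row total × column total) / N = 56 × 73 / 166 = 24.63.

24.63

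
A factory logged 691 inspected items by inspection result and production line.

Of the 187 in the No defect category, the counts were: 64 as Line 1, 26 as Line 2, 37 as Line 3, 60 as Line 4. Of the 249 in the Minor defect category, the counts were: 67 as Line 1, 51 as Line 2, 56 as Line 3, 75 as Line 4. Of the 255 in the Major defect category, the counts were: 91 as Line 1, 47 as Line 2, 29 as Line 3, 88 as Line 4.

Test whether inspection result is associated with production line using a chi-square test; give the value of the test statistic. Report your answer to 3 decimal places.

Row totals: 187, 249, 255. Column totals: 222, 124, 122, 223. Grand total N = 691.
Expected counts (row total × column total / N):
  No defect, Line 1: 187×222/691 = 60.0781
  No defect, Line 2: 187×124/691 = 33.5572
  No defect, Line 3: 187×122/691 = 33.0159
  No defect, Line 4: 187×223/691 = 60.3488
  Minor defect, Line 1: 249×222/691 = 79.9971
  Minor defect, Line 2: 249×124/691 = 44.6831
  Minor defect, Line 3: 249×122/691 = 43.9624
  Minor defect, Line 4: 249×223/691 = 80.3575
  Major defect, Line 1: 255×222/691 = 81.9247
  Major defect, Line 2: 255×124/691 = 45.7598
  Major defect, Line 3: 255×122/691 = 45.0217
  Major defect, Line 4: 255×223/691 = 82.2938
Contributions (O − E)²/E:
  (64 − 60.0781)²/60.0781 = 0.2560
  (26 − 33.5572)²/33.5572 = 1.7019
  (37 − 33.0159)²/33.0159 = 0.4808
  (60 − 60.3488)²/60.3488 = 0.0020
  (67 − 79.9971)²/79.9971 = 2.1116
  (51 − 44.6831)²/44.6831 = 0.8930
  (56 − 43.9624)²/43.9624 = 3.2961
  (75 − 80.3575)²/80.3575 = 0.3572
  (91 − 81.9247)²/81.9247 = 1.0053
  (47 − 45.7598)²/45.7598 = 0.0336
  (29 − 45.0217)²/45.0217 = 5.7016
  (88 − 82.2938)²/82.2938 = 0.3957
χ² = 0.2560 + 1.7019 + 0.4808 + 0.0020 + 2.1116 + 0.8930 + 3.2961 + 0.3572 + 1.0053 + 0.0336 + 5.7016 + 0.3957 = 16.235

16.235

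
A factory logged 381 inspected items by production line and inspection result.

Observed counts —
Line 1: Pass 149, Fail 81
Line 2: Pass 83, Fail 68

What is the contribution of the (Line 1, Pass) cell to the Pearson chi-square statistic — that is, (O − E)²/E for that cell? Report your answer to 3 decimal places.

0.572

Row total (Line 1) = 230; column total (Pass) = 232; N = 381.
Expected count E = 230 × 232 / 381 = 140.0525.
Contribution = (O − E)²/E = (149 − 140.0525)² / 140.0525 = 0.572.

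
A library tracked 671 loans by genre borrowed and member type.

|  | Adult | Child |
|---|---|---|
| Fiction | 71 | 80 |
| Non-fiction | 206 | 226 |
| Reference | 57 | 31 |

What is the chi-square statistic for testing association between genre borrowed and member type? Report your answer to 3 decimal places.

Row totals: 151, 432, 88. Column totals: 334, 337. Grand total N = 671.
Expected counts (row total × column total / N):
  Fiction, Adult: 151×334/671 = 75.1624
  Fiction, Child: 151×337/671 = 75.8376
  Non-fiction, Adult: 432×334/671 = 215.0343
  Non-fiction, Child: 432×337/671 = 216.9657
  Reference, Adult: 88×334/671 = 43.8033
  Reference, Child: 88×337/671 = 44.1967
Contributions (O − E)²/E:
  (71 − 75.1624)²/75.1624 = 0.2305
  (80 − 75.8376)²/75.8376 = 0.2285
  (206 − 215.0343)²/215.0343 = 0.3796
  (226 − 216.9657)²/216.9657 = 0.3762
  (57 − 43.8033)²/43.8033 = 3.9758
  (31 − 44.1967)²/44.1967 = 3.9404
χ² = 0.2305 + 0.2285 + 0.3796 + 0.3762 + 3.9758 + 3.9404 = 9.131

9.131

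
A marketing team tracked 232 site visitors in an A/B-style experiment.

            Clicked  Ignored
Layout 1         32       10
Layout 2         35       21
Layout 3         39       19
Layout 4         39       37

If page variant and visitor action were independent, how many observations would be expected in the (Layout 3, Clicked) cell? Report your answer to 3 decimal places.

36.250

Row total (Layout 3) = 58; column total (Clicked) = 145; grand total N = 232.
Expected count = (row total × column total) / N = 58 × 145 / 232 = 36.250.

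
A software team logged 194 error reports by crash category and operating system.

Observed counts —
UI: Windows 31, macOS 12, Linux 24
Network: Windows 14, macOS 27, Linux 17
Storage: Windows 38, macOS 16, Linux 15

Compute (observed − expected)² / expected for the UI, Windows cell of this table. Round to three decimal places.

0.190

Row total (UI) = 67; column total (Windows) = 83; N = 194.
Expected count E = 67 × 83 / 194 = 28.6649.
Contribution = (O − E)²/E = (31 − 28.6649)² / 28.6649 = 0.190.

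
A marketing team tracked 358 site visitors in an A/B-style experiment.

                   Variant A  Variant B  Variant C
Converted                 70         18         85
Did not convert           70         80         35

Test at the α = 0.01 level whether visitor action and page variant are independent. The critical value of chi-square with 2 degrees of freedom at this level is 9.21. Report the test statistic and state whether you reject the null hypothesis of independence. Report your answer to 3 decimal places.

59.723; reject H₀

Row totals: 173, 185. Column totals: 140, 98, 120. Grand total N = 358.
Expected counts (row total × column total / N):
  Converted, Variant A: 173×140/358 = 67.6536
  Converted, Variant B: 173×98/358 = 47.3575
  Converted, Variant C: 173×120/358 = 57.9888
  Did not convert, Variant A: 185×140/358 = 72.3464
  Did not convert, Variant B: 185×98/358 = 50.6425
  Did not convert, Variant C: 185×120/358 = 62.0112
Contributions (O − E)²/E:
  (70 − 67.6536)²/67.6536 = 0.0814
  (18 − 47.3575)²/47.3575 = 18.1991
  (85 − 57.9888)²/57.9888 = 12.5818
  (70 − 72.3464)²/72.3464 = 0.0761
  (80 − 50.6425)²/50.6425 = 17.0186
  (35 − 62.0112)²/62.0112 = 11.7657
χ² = 0.0814 + 18.1991 + 12.5818 + 0.0761 + 17.0186 + 11.7657 = 59.723
df = (2−1)(3−1) = 2. Since 59.723 > 9.21, reject the null hypothesis of independence at α = 0.01.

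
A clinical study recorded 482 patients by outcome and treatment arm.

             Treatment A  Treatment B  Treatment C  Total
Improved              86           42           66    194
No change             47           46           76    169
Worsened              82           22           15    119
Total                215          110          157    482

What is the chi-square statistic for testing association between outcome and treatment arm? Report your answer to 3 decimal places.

Grand total N = 482.
Expected counts (row total × column total / N):
  Improved, Treatment A: 194×215/482 = 86.5353
  Improved, Treatment B: 194×110/482 = 44.2739
  Improved, Treatment C: 194×157/482 = 63.1909
  No change, Treatment A: 169×215/482 = 75.3838
  No change, Treatment B: 169×110/482 = 38.5685
  No change, Treatment C: 169×157/482 = 55.0477
  Worsened, Treatment A: 119×215/482 = 53.0809
  Worsened, Treatment B: 119×110/482 = 27.1577
  Worsened, Treatment C: 119×157/482 = 38.7614
Contributions (O − E)²/E:
  (86 − 86.5353)²/86.5353 = 0.0033
  (42 − 44.2739)²/44.2739 = 0.1168
  (66 − 63.1909)²/63.1909 = 0.1249
  (47 − 75.3838)²/75.3838 = 10.6872
  (46 − 38.5685)²/38.5685 = 1.4319
  (76 − 55.0477)²/55.0477 = 7.9749
  (82 − 53.0809)²/53.0809 = 15.7555
  (22 − 27.1577)²/27.1577 = 0.9795
  (15 − 38.7614)²/38.7614 = 14.5661
χ² = 0.0033 + 0.1168 + 0.1249 + 10.6872 + 1.4319 + 7.9749 + 15.7555 + 0.9795 + 14.5661 = 51.640

51.640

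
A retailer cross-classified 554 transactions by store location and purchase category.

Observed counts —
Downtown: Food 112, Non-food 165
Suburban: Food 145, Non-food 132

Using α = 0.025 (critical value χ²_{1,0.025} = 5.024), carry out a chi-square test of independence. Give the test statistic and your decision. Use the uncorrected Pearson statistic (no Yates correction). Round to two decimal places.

7.90; reject H₀

Row totals: 277, 277. Column totals: 257, 297. Grand total N = 554.
Expected counts (row total × column total / N):
  Downtown, Food: 277×257/554 = 128.500
  Downtown, Non-food: 277×297/554 = 148.500
  Suburban, Food: 277×257/554 = 128.500
  Suburban, Non-food: 277×297/554 = 148.500
Contributions (O − E)²/E:
  (112 − 128.500)²/128.500 = 2.1187
  (165 − 148.500)²/148.500 = 1.8333
  (145 − 128.500)²/128.500 = 2.1187
  (132 − 148.500)²/148.500 = 1.8333
χ² = 2.1187 + 1.8333 + 2.1187 + 1.8333 = 7.90
df = (2−1)(2−1) = 1. Since 7.90 > 5.024, reject the null hypothesis of independence at α = 0.025.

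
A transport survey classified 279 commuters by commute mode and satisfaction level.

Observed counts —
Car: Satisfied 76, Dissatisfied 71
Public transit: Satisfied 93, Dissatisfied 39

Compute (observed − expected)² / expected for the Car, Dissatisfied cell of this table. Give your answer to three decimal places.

2.935

Row total (Car) = 147; column total (Dissatisfied) = 110; N = 279.
Expected count E = 147 × 110 / 279 = 57.9570.
Contribution = (O − E)²/E = (71 − 57.9570)² / 57.9570 = 2.935.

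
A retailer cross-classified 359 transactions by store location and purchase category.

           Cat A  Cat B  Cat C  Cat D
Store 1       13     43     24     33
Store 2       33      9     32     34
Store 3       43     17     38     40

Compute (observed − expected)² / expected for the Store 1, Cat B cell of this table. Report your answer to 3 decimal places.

Row total (Store 1) = 113; column total (Cat B) = 69; N = 359.
Expected count E = 113 × 69 / 359 = 21.7187.
Contribution = (O − E)²/E = (43 − 21.7187)² / 21.7187 = 20.853.

20.853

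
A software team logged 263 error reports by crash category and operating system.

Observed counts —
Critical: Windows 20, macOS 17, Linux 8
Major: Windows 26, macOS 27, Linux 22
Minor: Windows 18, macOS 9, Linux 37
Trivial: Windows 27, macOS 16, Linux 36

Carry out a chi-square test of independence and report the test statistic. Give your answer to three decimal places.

Row totals: 45, 75, 64, 79. Column totals: 91, 69, 103. Grand total N = 263.
Expected counts (row total × column total / N):
  Critical, Windows: 45×91/263 = 15.5703
  Critical, macOS: 45×69/263 = 11.8061
  Critical, Linux: 45×103/263 = 17.6236
  Major, Windows: 75×91/263 = 25.9506
  Major, macOS: 75×69/263 = 19.6768
  Major, Linux: 75×103/263 = 29.3726
  Minor, Windows: 64×91/263 = 22.1445
  Minor, macOS: 64×69/263 = 16.7909
  Minor, Linux: 64×103/263 = 25.0646
  Trivial, Windows: 79×91/263 = 27.3346
  Trivial, macOS: 79×69/263 = 20.7262
  Trivial, Linux: 79×103/263 = 30.9392
Contributions (O − E)²/E:
  (20 − 15.5703)²/15.5703 = 1.2602
  (17 − 11.8061)²/11.8061 = 2.2850
  (8 − 17.6236)²/17.6236 = 5.2551
  (26 − 25.9506)²/25.9506 = 0.0001
  (27 − 19.6768)²/19.6768 = 2.7255
  (22 − 29.3726)²/29.3726 = 1.8505
  (18 − 22.1445)²/22.1445 = 0.7757
  (9 − 16.7909)²/16.7909 = 3.6149
  (37 − 25.0646)²/25.0646 = 5.6835
  (27 − 27.3346)²/27.3346 = 0.0041
  (16 − 20.7262)²/20.7262 = 1.0777
  (36 − 30.9392)²/30.9392 = 0.8278
χ² = 1.2602 + 2.2850 + 5.2551 + 0.0001 + 2.7255 + 1.8505 + 0.7757 + 3.6149 + 5.6835 + 0.0041 + 1.0777 + 0.8278 = 25.360

25.360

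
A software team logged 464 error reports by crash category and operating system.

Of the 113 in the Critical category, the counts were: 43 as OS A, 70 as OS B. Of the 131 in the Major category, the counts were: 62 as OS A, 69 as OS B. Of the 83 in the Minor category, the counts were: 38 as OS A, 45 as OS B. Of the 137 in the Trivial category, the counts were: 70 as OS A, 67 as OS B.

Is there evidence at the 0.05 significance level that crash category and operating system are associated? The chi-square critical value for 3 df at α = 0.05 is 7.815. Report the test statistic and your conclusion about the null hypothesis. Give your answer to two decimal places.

Row totals: 113, 131, 83, 137. Column totals: 213, 251. Grand total N = 464.
Expected counts (row total × column total / N):
  Critical, OS A: 113×213/464 = 51.873
  Critical, OS B: 113×251/464 = 61.127
  Major, OS A: 131×213/464 = 60.136
  Major, OS B: 131×251/464 = 70.864
  Minor, OS A: 83×213/464 = 38.101
  Minor, OS B: 83×251/464 = 44.899
  Trivial, OS A: 137×213/464 = 62.890
  Trivial, OS B: 137×251/464 = 74.110
Contributions (O − E)²/E:
  (43 − 51.873)²/51.873 = 1.5177
  (70 − 61.127)²/61.127 = 1.2880
  (62 − 60.136)²/60.136 = 0.0578
  (69 − 70.864)²/70.864 = 0.0490
  (38 − 38.101)²/38.101 = 0.0003
  (45 − 44.899)²/44.899 = 0.0002
  (70 − 62.890)²/62.890 = 0.8038
  (67 − 74.110)²/74.110 = 0.6821
χ² = 1.5177 + 1.2880 + 0.0578 + 0.0490 + 0.0003 + 0.0002 + 0.8038 + 0.6821 = 4.40
df = (4−1)(2−1) = 3. Since 4.40 < 7.815, fail to reject the null hypothesis of independence at α = 0.05.

4.40; fail to reject H₀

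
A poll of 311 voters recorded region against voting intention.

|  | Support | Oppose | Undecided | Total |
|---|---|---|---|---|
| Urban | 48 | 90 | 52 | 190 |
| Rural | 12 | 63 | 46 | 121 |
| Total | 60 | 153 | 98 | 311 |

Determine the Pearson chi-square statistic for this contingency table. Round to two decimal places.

Grand total N = 311.
Expected counts (row total × column total / N):
  Urban, Support: 190×60/311 = 36.656
  Urban, Oppose: 190×153/311 = 93.473
  Urban, Undecided: 190×98/311 = 59.871
  Rural, Support: 121×60/311 = 23.344
  Rural, Oppose: 121×153/311 = 59.527
  Rural, Undecided: 121×98/311 = 38.129
Contributions (O − E)²/E:
  (48 − 36.656)²/36.656 = 3.5106
  (90 − 93.473)²/93.473 = 0.1290
  (52 − 59.871)²/59.871 = 1.0348
  (12 − 23.344)²/23.344 = 5.5126
  (63 − 59.527)²/59.527 = 0.2026
  (46 − 38.129)²/38.129 = 1.6248
χ² = 3.5106 + 0.1290 + 1.0348 + 5.5126 + 0.2026 + 1.6248 = 12.01

12.01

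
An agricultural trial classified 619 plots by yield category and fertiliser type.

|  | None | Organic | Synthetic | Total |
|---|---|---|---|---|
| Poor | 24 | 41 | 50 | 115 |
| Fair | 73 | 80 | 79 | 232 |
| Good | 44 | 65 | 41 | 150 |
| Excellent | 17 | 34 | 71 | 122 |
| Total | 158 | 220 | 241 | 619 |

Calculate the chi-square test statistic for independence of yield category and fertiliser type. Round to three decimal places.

Grand total N = 619.
Expected counts (row total × column total / N):
  Poor, None: 115×158/619 = 29.3538
  Poor, Organic: 115×220/619 = 40.8724
  Poor, Synthetic: 115×241/619 = 44.7738
  Fair, None: 232×158/619 = 59.2181
  Fair, Organic: 232×220/619 = 82.4556
  Fair, Synthetic: 232×241/619 = 90.3263
  Good, None: 150×158/619 = 38.2876
  Good, Organic: 150×220/619 = 53.3118
  Good, Synthetic: 150×241/619 = 58.4006
  Excellent, None: 122×158/619 = 31.1405
  Excellent, Organic: 122×220/619 = 43.3603
  Excellent, Synthetic: 122×241/619 = 47.4992
Contributions (O − E)²/E:
  (24 − 29.3538)²/29.3538 = 0.9765
  (41 − 40.8724)²/40.8724 = 0.0004
  (50 − 44.7738)²/44.7738 = 0.6100
  (73 − 59.2181)²/59.2181 = 3.2075
  (80 − 82.4556)²/82.4556 = 0.0731
  (79 − 90.3263)²/90.3263 = 1.4202
  (44 − 38.2876)²/38.2876 = 0.8523
  (65 − 53.3118)²/53.3118 = 2.5625
  (41 − 58.4006)²/58.4006 = 5.1846
  (17 − 31.1405)²/31.1405 = 6.4210
  (34 − 43.3603)²/43.3603 = 2.0206
  (71 − 47.4992)²/47.4992 = 11.6273
χ² = 0.9765 + 0.0004 + 0.6100 + 3.2075 + 0.0731 + 1.4202 + 0.8523 + 2.5625 + 5.1846 + 6.4210 + 2.0206 + 11.6273 = 34.956

34.956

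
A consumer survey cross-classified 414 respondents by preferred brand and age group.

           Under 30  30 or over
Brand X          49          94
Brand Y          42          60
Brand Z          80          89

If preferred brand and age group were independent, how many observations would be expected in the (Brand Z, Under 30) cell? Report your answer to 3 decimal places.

Row total (Brand Z) = 169; column total (Under 30) = 171; grand total N = 414.
Expected count = (row total × column total) / N = 169 × 171 / 414 = 69.804.

69.804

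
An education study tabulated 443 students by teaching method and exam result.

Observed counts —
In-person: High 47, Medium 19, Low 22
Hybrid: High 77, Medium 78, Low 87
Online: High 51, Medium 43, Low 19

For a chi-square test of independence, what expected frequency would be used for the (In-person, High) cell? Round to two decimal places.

34.76

Row total (In-person) = 88; column total (High) = 175; grand total N = 443.
Expected count = (row total × column total) / N = 88 × 175 / 443 = 34.76.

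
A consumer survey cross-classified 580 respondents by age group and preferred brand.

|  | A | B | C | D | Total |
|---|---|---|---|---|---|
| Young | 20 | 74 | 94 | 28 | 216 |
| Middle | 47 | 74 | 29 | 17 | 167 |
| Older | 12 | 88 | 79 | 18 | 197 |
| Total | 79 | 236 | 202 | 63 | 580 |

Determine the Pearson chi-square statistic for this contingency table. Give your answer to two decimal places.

62.94

Grand total N = 580.
Expected counts (row total × column total / N):
  Young, A: 216×79/580 = 29.421
  Young, B: 216×236/580 = 87.890
  Young, C: 216×202/580 = 75.228
  Young, D: 216×63/580 = 23.462
  Middle, A: 167×79/580 = 22.747
  Middle, B: 167×236/580 = 67.952
  Middle, C: 167×202/580 = 58.162
  Middle, D: 167×63/580 = 18.140
  Older, A: 197×79/580 = 26.833
  Older, B: 197×236/580 = 80.159
  Older, C: 197×202/580 = 68.610
  Older, D: 197×63/580 = 21.398
Contributions (O − E)²/E:
  (20 − 29.421)²/29.421 = 3.0167
  (74 − 87.890)²/87.890 = 2.1952
  (94 − 75.228)²/75.228 = 4.6843
  (28 − 23.462)²/23.462 = 0.8777
  (47 − 22.747)²/22.747 = 25.8587
  (74 − 67.952)²/67.952 = 0.5383
  (29 − 58.162)²/58.162 = 14.6216
  (17 − 18.140)²/18.140 = 0.0716
  (12 − 26.833)²/26.833 = 8.1995
  (88 − 80.159)²/80.159 = 0.7670
  (79 − 68.610)²/68.610 = 1.5734
  (18 − 21.398)²/21.398 = 0.5396
χ² = 3.0167 + 2.1952 + 4.6843 + 0.8777 + 25.8587 + 0.5383 + 14.6216 + 0.0716 + 8.1995 + 0.7670 + 1.5734 + 0.5396 = 62.94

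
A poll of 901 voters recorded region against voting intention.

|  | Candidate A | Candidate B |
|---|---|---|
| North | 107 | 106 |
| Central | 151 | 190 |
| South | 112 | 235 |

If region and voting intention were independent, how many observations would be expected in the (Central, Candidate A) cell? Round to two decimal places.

Row total (Central) = 341; column total (Candidate A) = 370; grand total N = 901.
Expected count = (row total × column total) / N = 341 × 370 / 901 = 140.03.

140.03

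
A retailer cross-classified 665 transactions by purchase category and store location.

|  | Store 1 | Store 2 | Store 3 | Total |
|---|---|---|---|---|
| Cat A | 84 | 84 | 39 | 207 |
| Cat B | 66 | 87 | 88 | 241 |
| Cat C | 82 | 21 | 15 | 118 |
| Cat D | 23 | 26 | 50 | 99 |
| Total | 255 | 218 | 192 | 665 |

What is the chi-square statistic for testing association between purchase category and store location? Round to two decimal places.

Grand total N = 665.
Expected counts (row total × column total / N):
  Cat A, Store 1: 207×255/665 = 79.376
  Cat A, Store 2: 207×218/665 = 67.859
  Cat A, Store 3: 207×192/665 = 59.765
  Cat B, Store 1: 241×255/665 = 92.414
  Cat B, Store 2: 241×218/665 = 79.005
  Cat B, Store 3: 241×192/665 = 69.582
  Cat C, Store 1: 118×255/665 = 45.248
  Cat C, Store 2: 118×218/665 = 38.683
  Cat C, Store 3: 118×192/665 = 34.069
  Cat D, Store 1: 99×255/665 = 37.962
  Cat D, Store 2: 99×218/665 = 32.454
  Cat D, Store 3: 99×192/665 = 28.583
Contributions (O − E)²/E:
  (84 − 79.376)²/79.376 = 0.2694
  (84 − 67.859)²/67.859 = 3.8393
  (39 − 59.765)²/59.765 = 7.2147
  (66 − 92.414)²/92.414 = 7.5497
  (87 − 79.005)²/79.005 = 0.8091
  (88 − 69.582)²/69.582 = 4.8752
  (82 − 45.248)²/45.248 = 29.8513
  (21 − 38.683)²/38.683 = 8.0834
  (15 − 34.069)²/34.069 = 10.6732
  (23 − 37.962)²/37.962 = 5.8970
  (26 − 32.454)²/32.454 = 1.2835
  (50 − 28.583)²/28.583 = 16.0476
χ² = 0.2694 + 3.8393 + 7.2147 + 7.5497 + 0.8091 + 4.8752 + 29.8513 + 8.0834 + 10.6732 + 5.8970 + 1.2835 + 16.0476 = 96.39

96.39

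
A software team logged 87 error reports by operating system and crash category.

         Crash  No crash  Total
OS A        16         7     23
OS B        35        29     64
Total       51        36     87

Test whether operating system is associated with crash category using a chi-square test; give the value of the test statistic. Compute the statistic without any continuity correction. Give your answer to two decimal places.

1.54

Grand total N = 87.
Expected counts (row total × column total / N):
  OS A, Crash: 23×51/87 = 13.483
  OS A, No crash: 23×36/87 = 9.517
  OS B, Crash: 64×51/87 = 37.517
  OS B, No crash: 64×36/87 = 26.483
Contributions (O − E)²/E:
  (16 − 13.483)²/13.483 = 0.4699
  (7 − 9.517)²/9.517 = 0.6657
  (35 − 37.517)²/37.517 = 0.1689
  (29 − 26.483)²/26.483 = 0.2392
χ² = 0.4699 + 0.6657 + 0.1689 + 0.2392 = 1.54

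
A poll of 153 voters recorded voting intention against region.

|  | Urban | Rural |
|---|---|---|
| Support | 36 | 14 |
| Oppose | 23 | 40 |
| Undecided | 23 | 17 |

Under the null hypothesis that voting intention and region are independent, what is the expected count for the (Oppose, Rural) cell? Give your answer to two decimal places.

Row total (Oppose) = 63; column total (Rural) = 71; grand total N = 153.
Expected count = (row total × column total) / N = 63 × 71 / 153 = 29.24.

29.24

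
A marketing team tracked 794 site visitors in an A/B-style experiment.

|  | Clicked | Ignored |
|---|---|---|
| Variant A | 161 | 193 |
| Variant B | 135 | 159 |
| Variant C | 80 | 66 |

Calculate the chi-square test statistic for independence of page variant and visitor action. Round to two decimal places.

3.98

Row totals: 354, 294, 146. Column totals: 376, 418. Grand total N = 794.
Expected counts (row total × column total / N):
  Variant A, Clicked: 354×376/794 = 167.637
  Variant A, Ignored: 354×418/794 = 186.363
  Variant B, Clicked: 294×376/794 = 139.224
  Variant B, Ignored: 294×418/794 = 154.776
  Variant C, Clicked: 146×376/794 = 69.139
  Variant C, Ignored: 146×418/794 = 76.861
Contributions (O − E)²/E:
  (161 − 167.637)²/167.637 = 0.2628
  (193 − 186.363)²/186.363 = 0.2364
  (135 − 139.224)²/139.224 = 0.1282
  (159 − 154.776)²/154.776 = 0.1153
  (80 − 69.139)²/69.139 = 1.7061
  (66 − 76.861)²/76.861 = 1.5347
χ² = 0.2628 + 0.2364 + 0.1282 + 0.1153 + 1.7061 + 1.5347 = 3.98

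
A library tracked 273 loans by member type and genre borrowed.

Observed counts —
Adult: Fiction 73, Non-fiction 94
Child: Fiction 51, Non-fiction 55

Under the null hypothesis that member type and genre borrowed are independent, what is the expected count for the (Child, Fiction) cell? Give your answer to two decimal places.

Row total (Child) = 106; column total (Fiction) = 124; grand total N = 273.
Expected count = (row total × column total) / N = 106 × 124 / 273 = 48.15.

48.15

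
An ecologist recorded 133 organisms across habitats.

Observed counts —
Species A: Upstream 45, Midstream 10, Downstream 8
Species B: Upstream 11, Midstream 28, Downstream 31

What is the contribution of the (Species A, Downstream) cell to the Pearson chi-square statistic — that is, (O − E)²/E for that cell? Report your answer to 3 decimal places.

Row total (Species A) = 63; column total (Downstream) = 39; N = 133.
Expected count E = 63 × 39 / 133 = 18.4737.
Contribution = (O − E)²/E = (8 − 18.4737)² / 18.4737 = 5.938.

5.938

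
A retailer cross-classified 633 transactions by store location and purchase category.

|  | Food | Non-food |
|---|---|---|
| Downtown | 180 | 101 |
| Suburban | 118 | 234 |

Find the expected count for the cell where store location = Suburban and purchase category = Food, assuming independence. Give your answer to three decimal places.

Row total (Suburban) = 352; column total (Food) = 298; grand total N = 633.
Expected count = (row total × column total) / N = 352 × 298 / 633 = 165.712.

165.712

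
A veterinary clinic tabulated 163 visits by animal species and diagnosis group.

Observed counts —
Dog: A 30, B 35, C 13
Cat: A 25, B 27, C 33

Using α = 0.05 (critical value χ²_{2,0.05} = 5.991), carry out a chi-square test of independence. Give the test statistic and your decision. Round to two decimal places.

9.90; reject H₀

Row totals: 78, 85. Column totals: 55, 62, 46. Grand total N = 163.
Expected counts (row total × column total / N):
  Dog, A: 78×55/163 = 26.319
  Dog, B: 78×62/163 = 29.669
  Dog, C: 78×46/163 = 22.012
  Cat, A: 85×55/163 = 28.681
  Cat, B: 85×62/163 = 32.331
  Cat, C: 85×46/163 = 23.988
Contributions (O − E)²/E:
  (30 − 26.319)²/26.319 = 0.5148
  (35 − 29.669)²/29.669 = 0.9579
  (13 − 22.012)²/22.012 = 3.6896
  (25 − 28.681)²/28.681 = 0.4724
  (27 − 32.331)²/32.331 = 0.8790
  (33 − 23.988)²/23.988 = 3.3857
χ² = 0.5148 + 0.9579 + 3.6896 + 0.4724 + 0.8790 + 3.3857 = 9.90
df = (2−1)(3−1) = 2. Since 9.90 > 5.991, reject the null hypothesis of independence at α = 0.05.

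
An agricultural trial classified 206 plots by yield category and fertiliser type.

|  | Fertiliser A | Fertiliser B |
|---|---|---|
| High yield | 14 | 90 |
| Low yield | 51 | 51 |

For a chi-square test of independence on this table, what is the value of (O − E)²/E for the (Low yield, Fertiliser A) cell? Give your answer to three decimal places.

Row total (Low yield) = 102; column total (Fertiliser A) = 65; N = 206.
Expected count E = 102 × 65 / 206 = 32.1845.
Contribution = (O − E)²/E = (51 − 32.1845)² / 32.1845 = 11.000.

11.000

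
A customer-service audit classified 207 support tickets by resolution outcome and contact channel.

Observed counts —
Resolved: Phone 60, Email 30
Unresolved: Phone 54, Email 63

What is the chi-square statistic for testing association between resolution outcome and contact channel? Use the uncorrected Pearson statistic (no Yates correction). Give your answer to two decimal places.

Row totals: 90, 117. Column totals: 114, 93. Grand total N = 207.
Expected counts (row total × column total / N):
  Resolved, Phone: 90×114/207 = 49.565
  Resolved, Email: 90×93/207 = 40.435
  Unresolved, Phone: 117×114/207 = 64.435
  Unresolved, Email: 117×93/207 = 52.565
Contributions (O − E)²/E:
  (60 − 49.565)²/49.565 = 2.1969
  (30 − 40.435)²/40.435 = 2.6929
  (54 − 64.435)²/64.435 = 1.6899
  (63 − 52.565)²/52.565 = 2.0715
χ² = 2.1969 + 2.6929 + 1.6899 + 2.0715 = 8.65

8.65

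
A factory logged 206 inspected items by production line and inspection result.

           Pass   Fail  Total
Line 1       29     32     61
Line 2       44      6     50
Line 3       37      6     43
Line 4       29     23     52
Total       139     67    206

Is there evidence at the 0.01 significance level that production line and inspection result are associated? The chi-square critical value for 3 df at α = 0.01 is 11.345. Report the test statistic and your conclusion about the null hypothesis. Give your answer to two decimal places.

30.65; reject H₀

Grand total N = 206.
Expected counts (row total × column total / N):
  Line 1, Pass: 61×139/206 = 41.160
  Line 1, Fail: 61×67/206 = 19.840
  Line 2, Pass: 50×139/206 = 33.738
  Line 2, Fail: 50×67/206 = 16.262
  Line 3, Pass: 43×139/206 = 29.015
  Line 3, Fail: 43×67/206 = 13.985
  Line 4, Pass: 52×139/206 = 35.087
  Line 4, Fail: 52×67/206 = 16.913
Contributions (O − E)²/E:
  (29 − 41.160)²/41.160 = 3.5925
  (32 − 19.840)²/19.840 = 7.4529
  (44 − 33.738)²/33.738 = 3.1214
  (6 − 16.262)²/16.262 = 6.4757
  (37 − 29.015)²/29.015 = 2.1975
  (6 − 13.985)²/13.985 = 4.5592
  (29 − 35.087)²/35.087 = 1.0560
  (23 − 16.913)²/16.913 = 2.1907
χ² = 3.5925 + 7.4529 + 3.1214 + 6.4757 + 2.1975 + 4.5592 + 1.0560 + 2.1907 = 30.65
df = (4−1)(2−1) = 3. Since 30.65 > 11.345, reject the null hypothesis of independence at α = 0.01.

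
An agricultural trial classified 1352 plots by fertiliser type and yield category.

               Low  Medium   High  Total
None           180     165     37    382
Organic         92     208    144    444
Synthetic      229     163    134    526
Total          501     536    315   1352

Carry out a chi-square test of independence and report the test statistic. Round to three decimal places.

Grand total N = 1352.
Expected counts (row total × column total / N):
  None, Low: 382×501/1352 = 141.55473
  None, Medium: 382×536/1352 = 151.44379
  None, High: 382×315/1352 = 89.00148
  Organic, Low: 444×501/1352 = 164.52959
  Organic, Medium: 444×536/1352 = 176.02367
  Organic, High: 444×315/1352 = 103.44675
  Synthetic, Low: 526×501/1352 = 194.91568
  Synthetic, Medium: 526×536/1352 = 208.53254
  Synthetic, High: 526×315/1352 = 122.55178
Contributions (O − E)²/E:
  (180 − 141.55473)²/141.55473 = 10.4415
  (165 − 151.44379)²/151.44379 = 1.2135
  (37 − 89.00148)²/89.00148 = 30.3832
  (92 − 164.52959)²/164.52959 = 31.9732
  (208 − 176.02367)²/176.02367 = 5.8088
  (144 − 103.44675)²/103.44675 = 15.8977
  (229 − 194.91568)²/194.91568 = 5.9602
  (163 − 208.53254)²/208.53254 = 9.9419
  (134 − 122.55178)²/122.55178 = 1.0694
χ² = 10.4415 + 1.2135 + 30.3832 + 31.9732 + 5.8088 + 15.8977 + 5.9602 + 9.9419 + 1.0694 = 112.689

112.689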